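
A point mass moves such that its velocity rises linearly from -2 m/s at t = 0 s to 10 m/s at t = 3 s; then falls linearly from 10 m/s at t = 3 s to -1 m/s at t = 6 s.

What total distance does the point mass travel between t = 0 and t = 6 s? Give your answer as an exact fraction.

589/22 m

Distance (not displacement) is the total path length: add the absolute areas under v-t.
0–3 s: v = 0 at t = 0.5 s; triangle areas 0.5 + 12.5 = 13 m
3–6 s: v = 0 at t = 63/11 s; triangle areas 150/11 + 3/22 = 303/22 m
Total distance = 589/22 m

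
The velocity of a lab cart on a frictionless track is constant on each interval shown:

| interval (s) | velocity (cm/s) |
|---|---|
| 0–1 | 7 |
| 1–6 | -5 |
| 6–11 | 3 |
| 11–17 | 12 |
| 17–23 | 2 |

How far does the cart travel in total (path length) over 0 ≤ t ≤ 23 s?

131 cm

Total distance travelled is ∫|v| dt — sum the magnitudes of each area piece.
0–1 s: |7| × 1 = 7 cm
1–6 s: |-5| × 5 = 25 cm
6–11 s: |3| × 5 = 15 cm
11–17 s: |12| × 6 = 72 cm
17–23 s: |2| × 6 = 12 cm
Total distance = 131 cm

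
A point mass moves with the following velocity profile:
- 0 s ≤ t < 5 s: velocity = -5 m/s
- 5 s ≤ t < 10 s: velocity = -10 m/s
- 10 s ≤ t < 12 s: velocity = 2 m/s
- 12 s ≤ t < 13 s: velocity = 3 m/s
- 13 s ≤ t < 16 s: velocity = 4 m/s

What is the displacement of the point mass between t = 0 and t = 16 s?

Displacement is the signed area under the v-t curve.
0–5 s: -5 × 5 = -25 m
5–10 s: -10 × 5 = -50 m
10–12 s: 2 × 2 = 4 m
12–13 s: 3 × 1 = 3 m
13–16 s: 4 × 3 = 12 m
Net displacement = -56 m

-56 m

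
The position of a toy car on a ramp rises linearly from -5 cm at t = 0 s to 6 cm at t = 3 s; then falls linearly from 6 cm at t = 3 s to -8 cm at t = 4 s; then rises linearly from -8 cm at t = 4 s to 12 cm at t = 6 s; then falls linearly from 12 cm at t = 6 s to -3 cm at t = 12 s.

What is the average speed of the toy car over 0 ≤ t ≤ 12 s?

5 cm/s

Average speed = (total path length)/(elapsed time); on a piecewise-linear x-t graph the path length is Σ|Δx|.
0–3 s: |Δx| = |6 − -5| = 11 cm
3–4 s: |Δx| = |-8 − 6| = 14 cm
4–6 s: |Δx| = |12 − -8| = 20 cm
6–12 s: |Δx| = |-3 − 12| = 15 cm
Total path = 60 cm; average speed = 60/12 = 5 cm/s.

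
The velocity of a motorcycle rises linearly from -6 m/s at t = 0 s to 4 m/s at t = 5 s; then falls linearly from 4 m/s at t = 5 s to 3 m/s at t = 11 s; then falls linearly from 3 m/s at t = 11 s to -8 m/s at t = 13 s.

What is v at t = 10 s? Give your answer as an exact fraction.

19/6 m/s

On 5–11 s the graph is linear from 4 to 3 m/s: v(10) = 4 + (3 − 4)·(10 − 5)/(11 − 5) = 19/6 m/s.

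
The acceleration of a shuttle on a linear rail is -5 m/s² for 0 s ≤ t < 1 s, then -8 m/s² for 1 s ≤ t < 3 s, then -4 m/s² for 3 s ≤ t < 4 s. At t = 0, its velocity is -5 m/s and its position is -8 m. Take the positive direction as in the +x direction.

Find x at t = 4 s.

-79.5 m

On each constant-a segment, Δv = aΔt and Δx = v₀Δt + ½aΔt²; chain segment to segment.
0–1 s: v starts -5 m/s; Δx = -5·1 + ½·-5·1² = -7.5 m; v ends -10 m/s.
1–3 s: v starts -10 m/s; Δx = -10·2 + ½·-8·2² = -36 m; v ends -26 m/s.
3–4 s: v starts -26 m/s; Δx = -26·1 + ½·-4·1² = -28 m; v ends -30 m/s.
x(4) = -8 + Σ Δx = -79.5 m.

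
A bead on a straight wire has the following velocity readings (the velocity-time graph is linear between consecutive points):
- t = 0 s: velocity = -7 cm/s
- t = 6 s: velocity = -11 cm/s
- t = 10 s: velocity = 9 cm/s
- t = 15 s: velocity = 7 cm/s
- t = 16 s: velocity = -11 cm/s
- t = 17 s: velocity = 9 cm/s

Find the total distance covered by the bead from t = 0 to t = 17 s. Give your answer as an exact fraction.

Distance (not displacement) is the total path length: add the absolute areas under v-t.
0–6 s: |½(-7 + -11)(6)| = 54 cm
6–10 s: v = 0 at t = 8.2 s; triangle areas 12.1 + 8.1 = 20.2 cm
10–15 s: |½(9 + 7)(5)| = 40 cm
15–16 s: v = 0 at t = 277/18 s; triangle areas 49/36 + 121/36 = 85/18 cm
16–17 s: v = 0 at t = 16.55 s; triangle areas 3.025 + 2.025 = 5.05 cm
Total distance = 4463/36 cm

4463/36 cm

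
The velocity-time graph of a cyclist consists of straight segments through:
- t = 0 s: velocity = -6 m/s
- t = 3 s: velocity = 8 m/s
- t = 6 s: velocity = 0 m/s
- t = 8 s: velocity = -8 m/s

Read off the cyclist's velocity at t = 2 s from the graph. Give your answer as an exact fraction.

10/3 m/s

On 0–3 s the graph is linear from -6 to 8 m/s: v(2) = -6 + (8 − -6)·(2 − 0)/(3 − 0) = 10/3 m/s.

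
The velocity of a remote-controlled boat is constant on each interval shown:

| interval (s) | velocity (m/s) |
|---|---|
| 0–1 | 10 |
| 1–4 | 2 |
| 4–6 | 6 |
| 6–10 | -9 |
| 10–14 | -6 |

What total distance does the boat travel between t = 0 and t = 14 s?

88 m

Distance (not displacement) is the total path length: add the absolute areas under v-t.
0–1 s: |10| × 1 = 10 m
1–4 s: |2| × 3 = 6 m
4–6 s: |6| × 2 = 12 m
6–10 s: |-9| × 4 = 36 m
10–14 s: |-6| × 4 = 24 m
Total distance = 88 m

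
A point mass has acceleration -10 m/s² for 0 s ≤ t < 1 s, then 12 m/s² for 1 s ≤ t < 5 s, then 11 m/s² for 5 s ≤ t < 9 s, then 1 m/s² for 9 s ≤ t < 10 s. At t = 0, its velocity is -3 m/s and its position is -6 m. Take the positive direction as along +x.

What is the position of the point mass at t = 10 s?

On each constant-a segment, Δv = aΔt and Δx = v₀Δt + ½aΔt²; chain segment to segment.
0–1 s: v starts -3 m/s; Δx = -3·1 + ½·-10·1² = -8 m; v ends -13 m/s.
1–5 s: v starts -13 m/s; Δx = -13·4 + ½·12·4² = 44 m; v ends 35 m/s.
5–9 s: v starts 35 m/s; Δx = 35·4 + ½·11·4² = 228 m; v ends 79 m/s.
9–10 s: v starts 79 m/s; Δx = 79·1 + ½·1·1² = 79.5 m; v ends 80 m/s.
x(10) = -6 + Σ Δx = 337.5 m.

337.5 m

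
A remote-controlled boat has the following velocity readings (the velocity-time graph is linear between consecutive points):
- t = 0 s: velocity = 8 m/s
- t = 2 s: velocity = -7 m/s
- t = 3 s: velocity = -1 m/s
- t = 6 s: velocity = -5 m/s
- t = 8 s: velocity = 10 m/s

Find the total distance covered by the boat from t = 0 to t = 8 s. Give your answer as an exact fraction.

433/15 m

Total distance travelled is ∫|v| dt — sum the magnitudes of each area piece.
0–2 s: v = 0 at t = 16/15 s; triangle areas 64/15 + 49/15 = 113/15 m
2–3 s: |½(-7 + -1)(1)| = 4 m
3–6 s: |½(-1 + -5)(3)| = 9 m
6–8 s: v = 0 at t = 20/3 s; triangle areas 5/3 + 20/3 = 25/3 m
Total distance = 433/15 m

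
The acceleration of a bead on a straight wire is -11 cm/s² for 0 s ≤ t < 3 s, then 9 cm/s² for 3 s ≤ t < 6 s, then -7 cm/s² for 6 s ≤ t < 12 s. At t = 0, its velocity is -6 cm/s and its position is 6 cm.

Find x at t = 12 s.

-336 cm

On each constant-a segment, Δv = aΔt and Δx = v₀Δt + ½aΔt²; chain segment to segment.
0–3 s: v starts -6 cm/s; Δx = -6·3 + ½·-11·3² = -67.5 cm; v ends -39 cm/s.
3–6 s: v starts -39 cm/s; Δx = -39·3 + ½·9·3² = -76.5 cm; v ends -12 cm/s.
6–12 s: v starts -12 cm/s; Δx = -12·6 + ½·-7·6² = -198 cm; v ends -54 cm/s.
x(12) = 6 + Σ Δx = -336 cm.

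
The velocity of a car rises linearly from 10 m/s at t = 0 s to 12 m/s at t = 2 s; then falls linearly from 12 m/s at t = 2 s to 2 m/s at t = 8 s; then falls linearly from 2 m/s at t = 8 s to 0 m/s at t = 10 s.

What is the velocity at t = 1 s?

On 0–2 s the graph is linear from 10 to 12 m/s: v(1) = 10 + (12 − 10)·(1 − 0)/(2 − 0) = 11 m/s.

11 m/s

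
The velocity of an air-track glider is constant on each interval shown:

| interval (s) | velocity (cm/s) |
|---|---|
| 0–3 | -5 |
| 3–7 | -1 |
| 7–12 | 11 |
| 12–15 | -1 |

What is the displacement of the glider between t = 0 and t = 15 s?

33 cm

Net displacement equals the area under the velocity-time graph (areas below the axis count negative).
0–3 s: -5 × 3 = -15 cm
3–7 s: -1 × 4 = -4 cm
7–12 s: 11 × 5 = 55 cm
12–15 s: -1 × 3 = -3 cm
Net displacement = 33 cm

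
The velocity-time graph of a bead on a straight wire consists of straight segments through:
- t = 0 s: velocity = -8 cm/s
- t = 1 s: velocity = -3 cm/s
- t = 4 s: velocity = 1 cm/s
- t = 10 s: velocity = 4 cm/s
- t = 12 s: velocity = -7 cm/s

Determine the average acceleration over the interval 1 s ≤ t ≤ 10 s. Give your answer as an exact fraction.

Average acceleration = Δv/Δt = (4 − -3)/(10 − 1) = 7/9 cm/s².

7/9 cm/s²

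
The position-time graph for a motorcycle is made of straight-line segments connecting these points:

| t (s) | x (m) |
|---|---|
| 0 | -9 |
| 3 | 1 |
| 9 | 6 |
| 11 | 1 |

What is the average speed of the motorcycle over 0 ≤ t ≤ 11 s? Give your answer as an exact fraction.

20/11 m/s

Average speed = (total path length)/(elapsed time); on a piecewise-linear x-t graph the path length is Σ|Δx|.
0–3 s: |Δx| = |1 − -9| = 10 m
3–9 s: |Δx| = |6 − 1| = 5 m
9–11 s: |Δx| = |1 − 6| = 5 m
Total path = 20 m; average speed = 20/11 = 20/11 m/s.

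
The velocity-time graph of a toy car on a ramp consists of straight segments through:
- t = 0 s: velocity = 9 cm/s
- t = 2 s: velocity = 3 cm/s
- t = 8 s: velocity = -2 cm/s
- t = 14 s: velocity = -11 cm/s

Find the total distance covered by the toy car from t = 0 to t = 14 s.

58.8 cm

Distance (not displacement) is the total path length: add the absolute areas under v-t.
0–2 s: |½(9 + 3)(2)| = 12 cm
2–8 s: v = 0 at t = 5.6 s; triangle areas 5.4 + 2.4 = 7.8 cm
8–14 s: |½(-2 + -11)(6)| = 39 cm
Total distance = 58.8 cm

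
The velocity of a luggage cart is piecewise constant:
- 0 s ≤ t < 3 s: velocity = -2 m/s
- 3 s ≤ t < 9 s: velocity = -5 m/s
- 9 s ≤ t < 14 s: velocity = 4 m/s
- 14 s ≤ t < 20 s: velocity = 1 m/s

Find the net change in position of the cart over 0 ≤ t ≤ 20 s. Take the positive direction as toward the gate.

Displacement is the signed area under the v-t curve.
0–3 s: -2 × 3 = -6 m
3–9 s: -5 × 6 = -30 m
9–14 s: 4 × 5 = 20 m
14–20 s: 1 × 6 = 6 m
Net displacement = -10 m

-10 m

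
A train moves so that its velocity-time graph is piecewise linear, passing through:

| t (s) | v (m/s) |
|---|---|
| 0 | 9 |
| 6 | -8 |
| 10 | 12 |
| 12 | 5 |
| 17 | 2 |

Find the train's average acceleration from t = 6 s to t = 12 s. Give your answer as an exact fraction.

Average acceleration = Δv/Δt = (5 − -8)/(12 − 6) = 13/6 m/s².

13/6 m/s²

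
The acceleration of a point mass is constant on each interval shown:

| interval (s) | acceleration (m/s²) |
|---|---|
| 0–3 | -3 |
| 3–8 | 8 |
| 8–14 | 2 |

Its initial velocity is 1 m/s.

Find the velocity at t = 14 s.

Δv equals the area under the a-t graph; then v = v₀ + Δv.
0–3 s: -3 × 3 = -9 m/s
3–8 s: 8 × 5 = 40 m/s
8–14 s: 2 × 6 = 12 m/s
Δv = 43 m/s, so v(14) = 1 + (43) = 44 m/s.

44 m/s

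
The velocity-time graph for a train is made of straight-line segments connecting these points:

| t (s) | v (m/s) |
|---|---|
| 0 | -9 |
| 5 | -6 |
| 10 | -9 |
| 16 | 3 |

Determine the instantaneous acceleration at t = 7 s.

-0.6 m/s²

Acceleration is the slope of the v-t graph on 5–10 s: (-9 − -6)/(10 − 5) = -0.6 m/s².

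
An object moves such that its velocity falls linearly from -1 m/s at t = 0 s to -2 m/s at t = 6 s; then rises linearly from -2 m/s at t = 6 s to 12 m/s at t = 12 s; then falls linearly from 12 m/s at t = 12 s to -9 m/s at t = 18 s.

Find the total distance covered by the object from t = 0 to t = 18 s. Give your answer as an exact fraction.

510/7 m

Distance (not displacement) is the total path length: add the absolute areas under v-t.
0–6 s: |½(-1 + -2)(6)| = 9 m
6–12 s: v = 0 at t = 48/7 s; triangle areas 6/7 + 216/7 = 222/7 m
12–18 s: v = 0 at t = 108/7 s; triangle areas 144/7 + 81/7 = 225/7 m
Total distance = 510/7 m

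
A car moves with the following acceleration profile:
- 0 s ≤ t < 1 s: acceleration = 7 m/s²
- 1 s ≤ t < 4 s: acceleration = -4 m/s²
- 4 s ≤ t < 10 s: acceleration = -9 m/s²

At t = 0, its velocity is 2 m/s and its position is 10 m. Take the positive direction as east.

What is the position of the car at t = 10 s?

-155.5 m

On each constant-a segment, Δv = aΔt and Δx = v₀Δt + ½aΔt²; chain segment to segment.
0–1 s: v starts 2 m/s; Δx = 2·1 + ½·7·1² = 5.5 m; v ends 9 m/s.
1–4 s: v starts 9 m/s; Δx = 9·3 + ½·-4·3² = 9 m; v ends -3 m/s.
4–10 s: v starts -3 m/s; Δx = -3·6 + ½·-9·6² = -180 m; v ends -57 m/s.
x(10) = 10 + Σ Δx = -155.5 m.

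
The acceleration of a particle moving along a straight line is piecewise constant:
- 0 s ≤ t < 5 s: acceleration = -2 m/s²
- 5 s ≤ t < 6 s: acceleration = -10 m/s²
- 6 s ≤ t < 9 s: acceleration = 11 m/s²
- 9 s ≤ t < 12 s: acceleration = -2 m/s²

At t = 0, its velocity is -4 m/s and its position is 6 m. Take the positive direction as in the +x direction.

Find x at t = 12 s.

On each constant-a segment, Δv = aΔt and Δx = v₀Δt + ½aΔt²; chain segment to segment.
0–5 s: v starts -4 m/s; Δx = -4·5 + ½·-2·5² = -45 m; v ends -14 m/s.
5–6 s: v starts -14 m/s; Δx = -14·1 + ½·-10·1² = -19 m; v ends -24 m/s.
6–9 s: v starts -24 m/s; Δx = -24·3 + ½·11·3² = -22.5 m; v ends 9 m/s.
9–12 s: v starts 9 m/s; Δx = 9·3 + ½·-2·3² = 18 m; v ends 3 m/s.
x(12) = 6 + Σ Δx = -62.5 m.

-62.5 m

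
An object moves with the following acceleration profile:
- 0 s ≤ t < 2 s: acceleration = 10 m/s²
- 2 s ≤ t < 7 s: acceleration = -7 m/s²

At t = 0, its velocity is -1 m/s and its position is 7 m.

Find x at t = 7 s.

32.5 m

On each constant-a segment, Δv = aΔt and Δx = v₀Δt + ½aΔt²; chain segment to segment.
0–2 s: v starts -1 m/s; Δx = -1·2 + ½·10·2² = 18 m; v ends 19 m/s.
2–7 s: v starts 19 m/s; Δx = 19·5 + ½·-7·5² = 7.5 m; v ends -16 m/s.
x(7) = 7 + Σ Δx = 32.5 m.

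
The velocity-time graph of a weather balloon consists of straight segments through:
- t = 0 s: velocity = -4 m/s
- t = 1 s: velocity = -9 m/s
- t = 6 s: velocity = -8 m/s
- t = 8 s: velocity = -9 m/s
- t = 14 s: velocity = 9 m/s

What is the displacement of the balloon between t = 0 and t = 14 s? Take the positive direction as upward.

Displacement is the signed area under the v-t curve.
0–1 s: ½(-4 + -9)(1) = -6.5 m
1–6 s: ½(-9 + -8)(5) = -42.5 m
6–8 s: ½(-8 + -9)(2) = -17 m
8–14 s: ½(-9 + 9)(6) = 0 m
Net displacement = -66 m

-66 m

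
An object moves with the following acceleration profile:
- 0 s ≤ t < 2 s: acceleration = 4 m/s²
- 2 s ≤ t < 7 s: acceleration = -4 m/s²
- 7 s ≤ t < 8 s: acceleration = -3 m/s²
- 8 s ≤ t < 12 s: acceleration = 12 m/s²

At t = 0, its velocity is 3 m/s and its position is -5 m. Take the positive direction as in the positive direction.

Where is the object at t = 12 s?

On each constant-a segment, Δv = aΔt and Δx = v₀Δt + ½aΔt²; chain segment to segment.
0–2 s: v starts 3 m/s; Δx = 3·2 + ½·4·2² = 14 m; v ends 11 m/s.
2–7 s: v starts 11 m/s; Δx = 11·5 + ½·-4·5² = 5 m; v ends -9 m/s.
7–8 s: v starts -9 m/s; Δx = -9·1 + ½·-3·1² = -10.5 m; v ends -12 m/s.
8–12 s: v starts -12 m/s; Δx = -12·4 + ½·12·4² = 48 m; v ends 36 m/s.
x(12) = -5 + Σ Δx = 51.5 m.

51.5 m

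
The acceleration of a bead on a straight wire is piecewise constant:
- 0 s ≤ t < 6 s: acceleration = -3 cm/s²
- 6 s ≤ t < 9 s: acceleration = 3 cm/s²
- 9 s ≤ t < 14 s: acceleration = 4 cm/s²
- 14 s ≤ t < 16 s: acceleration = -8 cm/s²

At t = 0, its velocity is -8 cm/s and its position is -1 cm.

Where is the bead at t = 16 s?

-212.5 cm

On each constant-a segment, Δv = aΔt and Δx = v₀Δt + ½aΔt²; chain segment to segment.
0–6 s: v starts -8 cm/s; Δx = -8·6 + ½·-3·6² = -102 cm; v ends -26 cm/s.
6–9 s: v starts -26 cm/s; Δx = -26·3 + ½·3·3² = -64.5 cm; v ends -17 cm/s.
9–14 s: v starts -17 cm/s; Δx = -17·5 + ½·4·5² = -35 cm; v ends 3 cm/s.
14–16 s: v starts 3 cm/s; Δx = 3·2 + ½·-8·2² = -10 cm; v ends -13 cm/s.
x(16) = -1 + Σ Δx = -212.5 cm.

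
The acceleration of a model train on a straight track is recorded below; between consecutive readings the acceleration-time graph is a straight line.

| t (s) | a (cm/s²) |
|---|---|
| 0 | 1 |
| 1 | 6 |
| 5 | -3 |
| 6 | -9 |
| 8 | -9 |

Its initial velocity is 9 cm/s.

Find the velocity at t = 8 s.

-5.5 cm/s

Δv equals the area under the a-t graph; then v = v₀ + Δv.
0–1 s: ½(1 + 6)(1) = 3.5 cm/s
1–5 s: ½(6 + -3)(4) = 6 cm/s
5–6 s: ½(-3 + -9)(1) = -6 cm/s
6–8 s: -9 × 2 = -18 cm/s
Δv = -14.5 cm/s, so v(8) = 9 + (-14.5) = -5.5 cm/s.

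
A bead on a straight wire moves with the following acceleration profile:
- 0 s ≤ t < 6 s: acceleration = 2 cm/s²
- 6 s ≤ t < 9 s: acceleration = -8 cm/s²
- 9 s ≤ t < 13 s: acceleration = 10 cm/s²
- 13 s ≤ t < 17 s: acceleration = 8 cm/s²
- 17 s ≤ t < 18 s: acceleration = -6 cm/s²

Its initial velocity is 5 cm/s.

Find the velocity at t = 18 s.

59 cm/s

Δv equals the area under the a-t graph; then v = v₀ + Δv.
0–6 s: 2 × 6 = 12 cm/s
6–9 s: -8 × 3 = -24 cm/s
9–13 s: 10 × 4 = 40 cm/s
13–17 s: 8 × 4 = 32 cm/s
17–18 s: -6 × 1 = -6 cm/s
Δv = 54 cm/s, so v(18) = 5 + (54) = 59 cm/s.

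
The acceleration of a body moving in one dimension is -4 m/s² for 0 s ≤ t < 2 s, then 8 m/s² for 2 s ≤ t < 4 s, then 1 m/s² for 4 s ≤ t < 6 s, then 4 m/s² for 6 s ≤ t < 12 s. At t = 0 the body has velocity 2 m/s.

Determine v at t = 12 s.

Δv equals the area under the a-t graph; then v = v₀ + Δv.
0–2 s: -4 × 2 = -8 m/s
2–4 s: 8 × 2 = 16 m/s
4–6 s: 1 × 2 = 2 m/s
6–12 s: 4 × 6 = 24 m/s
Δv = 34 m/s, so v(12) = 2 + (34) = 36 m/s.

36 m/s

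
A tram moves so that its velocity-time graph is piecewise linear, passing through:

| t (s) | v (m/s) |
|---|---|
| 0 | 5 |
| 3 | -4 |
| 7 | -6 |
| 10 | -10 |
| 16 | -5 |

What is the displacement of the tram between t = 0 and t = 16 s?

Net displacement equals the area under the velocity-time graph (areas below the axis count negative).
0–3 s: ½(5 + -4)(3) = 1.5 m
3–7 s: ½(-4 + -6)(4) = -20 m
7–10 s: ½(-6 + -10)(3) = -24 m
10–16 s: ½(-10 + -5)(6) = -45 m
Net displacement = -87.5 m

-87.5 m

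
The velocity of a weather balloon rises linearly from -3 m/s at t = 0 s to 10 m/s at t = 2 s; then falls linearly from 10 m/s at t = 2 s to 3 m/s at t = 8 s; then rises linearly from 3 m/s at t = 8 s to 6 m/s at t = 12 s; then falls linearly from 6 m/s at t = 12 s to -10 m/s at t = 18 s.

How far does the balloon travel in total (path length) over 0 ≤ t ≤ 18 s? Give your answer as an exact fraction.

2363/26 m

Distance (not displacement) is the total path length: add the absolute areas under v-t.
0–2 s: v = 0 at t = 6/13 s; triangle areas 9/13 + 100/13 = 109/13 m
2–8 s: |½(10 + 3)(6)| = 39 m
8–12 s: |½(3 + 6)(4)| = 18 m
12–18 s: v = 0 at t = 14.25 s; triangle areas 6.75 + 18.75 = 25.5 m
Total distance = 2363/26 m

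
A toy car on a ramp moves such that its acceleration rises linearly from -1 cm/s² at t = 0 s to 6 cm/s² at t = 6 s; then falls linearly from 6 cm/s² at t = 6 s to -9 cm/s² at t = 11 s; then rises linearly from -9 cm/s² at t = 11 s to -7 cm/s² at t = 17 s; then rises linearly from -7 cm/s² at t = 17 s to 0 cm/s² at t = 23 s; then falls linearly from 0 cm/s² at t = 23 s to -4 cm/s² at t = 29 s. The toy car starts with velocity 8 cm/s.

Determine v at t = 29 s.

-65.5 cm/s

Δv equals the area under the a-t graph; then v = v₀ + Δv.
0–6 s: ½(-1 + 6)(6) = 15 cm/s
6–11 s: ½(6 + -9)(5) = -7.5 cm/s
11–17 s: ½(-9 + -7)(6) = -48 cm/s
17–23 s: ½(-7 + 0)(6) = -21 cm/s
23–29 s: ½(0 + -4)(6) = -12 cm/s
Δv = -73.5 cm/s, so v(29) = 8 + (-73.5) = -65.5 cm/s.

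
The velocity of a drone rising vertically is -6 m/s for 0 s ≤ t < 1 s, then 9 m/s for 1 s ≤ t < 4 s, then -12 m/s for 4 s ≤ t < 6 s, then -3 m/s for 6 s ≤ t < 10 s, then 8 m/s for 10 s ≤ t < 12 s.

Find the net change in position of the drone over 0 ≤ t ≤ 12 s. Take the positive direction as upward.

1 m

Net displacement equals the area under the velocity-time graph (areas below the axis count negative).
0–1 s: -6 × 1 = -6 m
1–4 s: 9 × 3 = 27 m
4–6 s: -12 × 2 = -24 m
6–10 s: -3 × 4 = -12 m
10–12 s: 8 × 2 = 16 m
Net displacement = 1 m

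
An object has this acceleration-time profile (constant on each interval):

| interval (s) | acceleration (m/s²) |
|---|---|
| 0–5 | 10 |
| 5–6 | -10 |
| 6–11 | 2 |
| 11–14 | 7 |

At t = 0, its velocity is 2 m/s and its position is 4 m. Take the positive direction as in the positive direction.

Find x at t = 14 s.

608.5 m

On each constant-a segment, Δv = aΔt and Δx = v₀Δt + ½aΔt²; chain segment to segment.
0–5 s: v starts 2 m/s; Δx = 2·5 + ½·10·5² = 135 m; v ends 52 m/s.
5–6 s: v starts 52 m/s; Δx = 52·1 + ½·-10·1² = 47 m; v ends 42 m/s.
6–11 s: v starts 42 m/s; Δx = 42·5 + ½·2·5² = 235 m; v ends 52 m/s.
11–14 s: v starts 52 m/s; Δx = 52·3 + ½·7·3² = 187.5 m; v ends 73 m/s.
x(14) = 4 + Σ Δx = 608.5 m.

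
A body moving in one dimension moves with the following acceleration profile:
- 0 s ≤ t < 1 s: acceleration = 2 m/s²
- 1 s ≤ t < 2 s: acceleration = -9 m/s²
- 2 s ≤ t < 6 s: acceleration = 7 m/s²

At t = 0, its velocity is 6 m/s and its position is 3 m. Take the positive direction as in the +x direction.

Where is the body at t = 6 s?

On each constant-a segment, Δv = aΔt and Δx = v₀Δt + ½aΔt²; chain segment to segment.
0–1 s: v starts 6 m/s; Δx = 6·1 + ½·2·1² = 7 m; v ends 8 m/s.
1–2 s: v starts 8 m/s; Δx = 8·1 + ½·-9·1² = 3.5 m; v ends -1 m/s.
2–6 s: v starts -1 m/s; Δx = -1·4 + ½·7·4² = 52 m; v ends 27 m/s.
x(6) = 3 + Σ Δx = 65.5 m.

65.5 m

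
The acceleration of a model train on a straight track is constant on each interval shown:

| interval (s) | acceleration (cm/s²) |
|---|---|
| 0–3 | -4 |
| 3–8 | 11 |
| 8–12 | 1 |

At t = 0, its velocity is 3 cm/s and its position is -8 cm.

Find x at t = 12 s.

On each constant-a segment, Δv = aΔt and Δx = v₀Δt + ½aΔt²; chain segment to segment.
0–3 s: v starts 3 cm/s; Δx = 3·3 + ½·-4·3² = -9 cm; v ends -9 cm/s.
3–8 s: v starts -9 cm/s; Δx = -9·5 + ½·11·5² = 92.5 cm; v ends 46 cm/s.
8–12 s: v starts 46 cm/s; Δx = 46·4 + ½·1·4² = 192 cm; v ends 50 cm/s.
x(12) = -8 + Σ Δx = 267.5 cm.

267.5 cm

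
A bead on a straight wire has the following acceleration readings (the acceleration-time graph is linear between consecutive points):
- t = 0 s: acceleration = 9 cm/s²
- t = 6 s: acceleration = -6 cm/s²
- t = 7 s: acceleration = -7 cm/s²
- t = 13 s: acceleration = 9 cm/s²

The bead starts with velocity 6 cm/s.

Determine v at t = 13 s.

Δv equals the area under the a-t graph; then v = v₀ + Δv.
0–6 s: ½(9 + -6)(6) = 9 cm/s
6–7 s: ½(-6 + -7)(1) = -6.5 cm/s
7–13 s: ½(-7 + 9)(6) = 6 cm/s
Δv = 8.5 cm/s, so v(13) = 6 + (8.5) = 14.5 cm/s.

14.5 cm/s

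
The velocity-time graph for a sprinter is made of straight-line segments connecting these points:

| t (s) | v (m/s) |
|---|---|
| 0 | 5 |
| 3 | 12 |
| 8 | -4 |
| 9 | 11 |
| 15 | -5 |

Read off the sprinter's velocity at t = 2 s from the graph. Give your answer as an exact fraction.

On 0–3 s the graph is linear from 5 to 12 m/s: v(2) = 5 + (12 − 5)·(2 − 0)/(3 − 0) = 29/3 m/s.

29/3 m/s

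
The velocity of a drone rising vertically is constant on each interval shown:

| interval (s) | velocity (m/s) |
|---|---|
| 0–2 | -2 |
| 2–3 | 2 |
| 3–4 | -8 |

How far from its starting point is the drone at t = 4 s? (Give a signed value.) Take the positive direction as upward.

Displacement is the signed area under the v-t curve.
0–2 s: -2 × 2 = -4 m
2–3 s: 2 × 1 = 2 m
3–4 s: -8 × 1 = -8 m
Net displacement = -10 m

-10 m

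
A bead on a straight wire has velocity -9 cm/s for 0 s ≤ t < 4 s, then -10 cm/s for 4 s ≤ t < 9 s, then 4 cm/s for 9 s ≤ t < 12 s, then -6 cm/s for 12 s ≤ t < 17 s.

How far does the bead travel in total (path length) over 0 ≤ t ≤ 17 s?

128 cm

Total distance travelled is ∫|v| dt — sum the magnitudes of each area piece.
0–4 s: |-9| × 4 = 36 cm
4–9 s: |-10| × 5 = 50 cm
9–12 s: |4| × 3 = 12 cm
12–17 s: |-6| × 5 = 30 cm
Total distance = 128 cm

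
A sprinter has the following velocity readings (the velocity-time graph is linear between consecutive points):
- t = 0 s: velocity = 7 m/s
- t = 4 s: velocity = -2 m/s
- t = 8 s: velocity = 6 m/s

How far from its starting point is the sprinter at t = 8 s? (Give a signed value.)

Displacement is the signed area under the v-t curve.
0–4 s: ½(7 + -2)(4) = 10 m
4–8 s: ½(-2 + 6)(4) = 8 m
Net displacement = 18 m

18 m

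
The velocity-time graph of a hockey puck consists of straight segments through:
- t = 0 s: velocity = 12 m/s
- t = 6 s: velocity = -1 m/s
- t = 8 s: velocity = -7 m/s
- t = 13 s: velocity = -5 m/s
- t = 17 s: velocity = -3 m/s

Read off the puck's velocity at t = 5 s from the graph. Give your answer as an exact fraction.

On 0–6 s the graph is linear from 12 to -1 m/s: v(5) = 12 + (-1 − 12)·(5 − 0)/(6 − 0) = 7/6 m/s.

7/6 m/s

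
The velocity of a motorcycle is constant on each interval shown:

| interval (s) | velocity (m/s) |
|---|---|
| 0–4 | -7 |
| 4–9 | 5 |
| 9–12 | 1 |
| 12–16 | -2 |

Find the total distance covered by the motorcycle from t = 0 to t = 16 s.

Distance (not displacement) is the total path length: add the absolute areas under v-t.
0–4 s: |-7| × 4 = 28 m
4–9 s: |5| × 5 = 25 m
9–12 s: |1| × 3 = 3 m
12–16 s: |-2| × 4 = 8 m
Total distance = 64 m

64 m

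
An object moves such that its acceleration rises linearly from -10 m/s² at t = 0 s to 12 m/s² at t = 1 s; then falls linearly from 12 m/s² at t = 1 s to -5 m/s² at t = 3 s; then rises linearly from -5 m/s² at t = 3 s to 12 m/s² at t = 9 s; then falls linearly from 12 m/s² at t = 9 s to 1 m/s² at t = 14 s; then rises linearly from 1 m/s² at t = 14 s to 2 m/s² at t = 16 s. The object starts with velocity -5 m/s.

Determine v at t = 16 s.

Δv equals the area under the a-t graph; then v = v₀ + Δv.
0–1 s: ½(-10 + 12)(1) = 1 m/s
1–3 s: ½(12 + -5)(2) = 7 m/s
3–9 s: ½(-5 + 12)(6) = 21 m/s
9–14 s: ½(12 + 1)(5) = 32.5 m/s
14–16 s: ½(1 + 2)(2) = 3 m/s
Δv = 64.5 m/s, so v(16) = -5 + (64.5) = 59.5 m/s.

59.5 m/s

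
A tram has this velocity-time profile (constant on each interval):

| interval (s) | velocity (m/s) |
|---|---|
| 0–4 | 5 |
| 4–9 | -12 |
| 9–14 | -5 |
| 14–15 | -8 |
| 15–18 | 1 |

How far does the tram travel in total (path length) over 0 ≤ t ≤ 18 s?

116 m

Distance (not displacement) is the total path length: add the absolute areas under v-t.
0–4 s: |5| × 4 = 20 m
4–9 s: |-12| × 5 = 60 m
9–14 s: |-5| × 5 = 25 m
14–15 s: |-8| × 1 = 8 m
15–18 s: |1| × 3 = 3 m
Total distance = 116 m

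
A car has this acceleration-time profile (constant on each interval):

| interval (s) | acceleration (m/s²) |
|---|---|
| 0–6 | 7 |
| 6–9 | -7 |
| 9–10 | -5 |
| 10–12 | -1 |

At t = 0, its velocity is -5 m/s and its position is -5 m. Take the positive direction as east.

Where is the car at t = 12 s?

204 m

On each constant-a segment, Δv = aΔt and Δx = v₀Δt + ½aΔt²; chain segment to segment.
0–6 s: v starts -5 m/s; Δx = -5·6 + ½·7·6² = 96 m; v ends 37 m/s.
6–9 s: v starts 37 m/s; Δx = 37·3 + ½·-7·3² = 79.5 m; v ends 16 m/s.
9–10 s: v starts 16 m/s; Δx = 16·1 + ½·-5·1² = 13.5 m; v ends 11 m/s.
10–12 s: v starts 11 m/s; Δx = 11·2 + ½·-1·2² = 20 m; v ends 9 m/s.
x(12) = -5 + Σ Δx = 204 m.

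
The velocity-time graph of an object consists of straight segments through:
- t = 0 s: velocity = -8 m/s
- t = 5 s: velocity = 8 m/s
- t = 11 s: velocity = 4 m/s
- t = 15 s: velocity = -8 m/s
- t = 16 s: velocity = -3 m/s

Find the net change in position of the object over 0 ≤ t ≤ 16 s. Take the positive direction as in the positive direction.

Net displacement equals the area under the velocity-time graph (areas below the axis count negative).
0–5 s: ½(-8 + 8)(5) = 0 m
5–11 s: ½(8 + 4)(6) = 36 m
11–15 s: ½(4 + -8)(4) = -8 m
15–16 s: ½(-8 + -3)(1) = -5.5 m
Net displacement = 22.5 m

22.5 m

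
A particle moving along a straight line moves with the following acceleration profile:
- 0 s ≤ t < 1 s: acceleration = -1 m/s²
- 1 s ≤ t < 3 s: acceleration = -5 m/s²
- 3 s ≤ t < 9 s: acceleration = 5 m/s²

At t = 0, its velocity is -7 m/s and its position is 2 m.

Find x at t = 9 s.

-49.5 m

On each constant-a segment, Δv = aΔt and Δx = v₀Δt + ½aΔt²; chain segment to segment.
0–1 s: v starts -7 m/s; Δx = -7·1 + ½·-1·1² = -7.5 m; v ends -8 m/s.
1–3 s: v starts -8 m/s; Δx = -8·2 + ½·-5·2² = -26 m; v ends -18 m/s.
3–9 s: v starts -18 m/s; Δx = -18·6 + ½·5·6² = -18 m; v ends 12 m/s.
x(9) = 2 + Σ Δx = -49.5 m.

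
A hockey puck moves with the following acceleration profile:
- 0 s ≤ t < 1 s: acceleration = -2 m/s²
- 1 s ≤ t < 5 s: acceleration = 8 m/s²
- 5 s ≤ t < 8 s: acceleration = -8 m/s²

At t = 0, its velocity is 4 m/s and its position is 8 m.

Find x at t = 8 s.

On each constant-a segment, Δv = aΔt and Δx = v₀Δt + ½aΔt²; chain segment to segment.
0–1 s: v starts 4 m/s; Δx = 4·1 + ½·-2·1² = 3 m; v ends 2 m/s.
1–5 s: v starts 2 m/s; Δx = 2·4 + ½·8·4² = 72 m; v ends 34 m/s.
5–8 s: v starts 34 m/s; Δx = 34·3 + ½·-8·3² = 66 m; v ends 10 m/s.
x(8) = 8 + Σ Δx = 149 m.

149 m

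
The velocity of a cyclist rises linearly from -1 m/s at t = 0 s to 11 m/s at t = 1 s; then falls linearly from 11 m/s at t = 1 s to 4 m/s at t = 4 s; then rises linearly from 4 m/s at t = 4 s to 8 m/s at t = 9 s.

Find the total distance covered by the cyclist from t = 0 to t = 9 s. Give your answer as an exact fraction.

Total distance travelled is ∫|v| dt — sum the magnitudes of each area piece.
0–1 s: v = 0 at t = 1/12 s; triangle areas 1/24 + 121/24 = 61/12 m
1–4 s: |½(11 + 4)(3)| = 22.5 m
4–9 s: |½(4 + 8)(5)| = 30 m
Total distance = 691/12 m

691/12 m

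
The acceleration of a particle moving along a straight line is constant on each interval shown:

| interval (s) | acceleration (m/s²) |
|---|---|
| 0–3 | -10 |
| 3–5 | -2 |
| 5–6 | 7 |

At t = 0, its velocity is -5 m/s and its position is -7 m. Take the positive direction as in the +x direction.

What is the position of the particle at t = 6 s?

On each constant-a segment, Δv = aΔt and Δx = v₀Δt + ½aΔt²; chain segment to segment.
0–3 s: v starts -5 m/s; Δx = -5·3 + ½·-10·3² = -60 m; v ends -35 m/s.
3–5 s: v starts -35 m/s; Δx = -35·2 + ½·-2·2² = -74 m; v ends -39 m/s.
5–6 s: v starts -39 m/s; Δx = -39·1 + ½·7·1² = -35.5 m; v ends -32 m/s.
x(6) = -7 + Σ Δx = -176.5 m.

-176.5 m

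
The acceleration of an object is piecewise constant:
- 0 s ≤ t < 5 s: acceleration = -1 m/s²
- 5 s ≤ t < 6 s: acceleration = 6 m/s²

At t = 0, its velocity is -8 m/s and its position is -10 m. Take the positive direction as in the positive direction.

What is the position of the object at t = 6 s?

-72.5 m

On each constant-a segment, Δv = aΔt and Δx = v₀Δt + ½aΔt²; chain segment to segment.
0–5 s: v starts -8 m/s; Δx = -8·5 + ½·-1·5² = -52.5 m; v ends -13 m/s.
5–6 s: v starts -13 m/s; Δx = -13·1 + ½·6·1² = -10 m; v ends -7 m/s.
x(6) = -10 + Σ Δx = -72.5 m.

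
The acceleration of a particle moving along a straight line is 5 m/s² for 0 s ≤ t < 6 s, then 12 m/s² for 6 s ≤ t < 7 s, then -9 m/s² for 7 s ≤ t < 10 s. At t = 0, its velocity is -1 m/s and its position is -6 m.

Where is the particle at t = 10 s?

195.5 m

On each constant-a segment, Δv = aΔt and Δx = v₀Δt + ½aΔt²; chain segment to segment.
0–6 s: v starts -1 m/s; Δx = -1·6 + ½·5·6² = 84 m; v ends 29 m/s.
6–7 s: v starts 29 m/s; Δx = 29·1 + ½·12·1² = 35 m; v ends 41 m/s.
7–10 s: v starts 41 m/s; Δx = 41·3 + ½·-9·3² = 82.5 m; v ends 14 m/s.
x(10) = -6 + Σ Δx = 195.5 m.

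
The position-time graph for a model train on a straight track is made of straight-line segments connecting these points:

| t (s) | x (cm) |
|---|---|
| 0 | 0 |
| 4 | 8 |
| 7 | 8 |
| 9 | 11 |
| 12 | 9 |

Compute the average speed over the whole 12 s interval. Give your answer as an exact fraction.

Average speed = (total path length)/(elapsed time); on a piecewise-linear x-t graph the path length is Σ|Δx|.
0–4 s: |Δx| = |8 − 0| = 8 cm
4–7 s: |Δx| = |8 − 8| = 0 cm
7–9 s: |Δx| = |11 − 8| = 3 cm
9–12 s: |Δx| = |9 − 11| = 2 cm
Total path = 13 cm; average speed = 13/12 = 13/12 cm/s.

13/12 cm/s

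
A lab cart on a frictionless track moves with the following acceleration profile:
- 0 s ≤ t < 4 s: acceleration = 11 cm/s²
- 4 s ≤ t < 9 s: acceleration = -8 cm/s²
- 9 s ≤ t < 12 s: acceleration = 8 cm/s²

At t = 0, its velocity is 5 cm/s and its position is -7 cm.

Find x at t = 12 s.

On each constant-a segment, Δv = aΔt and Δx = v₀Δt + ½aΔt²; chain segment to segment.
0–4 s: v starts 5 cm/s; Δx = 5·4 + ½·11·4² = 108 cm; v ends 49 cm/s.
4–9 s: v starts 49 cm/s; Δx = 49·5 + ½·-8·5² = 145 cm; v ends 9 cm/s.
9–12 s: v starts 9 cm/s; Δx = 9·3 + ½·8·3² = 63 cm; v ends 33 cm/s.
x(12) = -7 + Σ Δx = 309 cm.

309 cm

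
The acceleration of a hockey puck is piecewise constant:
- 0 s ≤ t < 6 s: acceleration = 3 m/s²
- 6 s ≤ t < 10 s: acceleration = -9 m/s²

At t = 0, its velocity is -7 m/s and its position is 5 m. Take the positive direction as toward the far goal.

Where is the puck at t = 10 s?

On each constant-a segment, Δv = aΔt and Δx = v₀Δt + ½aΔt²; chain segment to segment.
0–6 s: v starts -7 m/s; Δx = -7·6 + ½·3·6² = 12 m; v ends 11 m/s.
6–10 s: v starts 11 m/s; Δx = 11·4 + ½·-9·4² = -28 m; v ends -25 m/s.
x(10) = 5 + Σ Δx = -11 m.

-11 m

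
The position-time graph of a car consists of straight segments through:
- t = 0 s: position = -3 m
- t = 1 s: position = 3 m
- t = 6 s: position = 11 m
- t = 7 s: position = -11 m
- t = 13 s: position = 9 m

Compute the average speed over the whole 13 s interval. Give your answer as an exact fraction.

Average speed = (total path length)/(elapsed time); on a piecewise-linear x-t graph the path length is Σ|Δx|.
0–1 s: |Δx| = |3 − -3| = 6 m
1–6 s: |Δx| = |11 − 3| = 8 m
6–7 s: |Δx| = |-11 − 11| = 22 m
7–13 s: |Δx| = |9 − -11| = 20 m
Total path = 56 m; average speed = 56/13 = 56/13 m/s.

56/13 m/s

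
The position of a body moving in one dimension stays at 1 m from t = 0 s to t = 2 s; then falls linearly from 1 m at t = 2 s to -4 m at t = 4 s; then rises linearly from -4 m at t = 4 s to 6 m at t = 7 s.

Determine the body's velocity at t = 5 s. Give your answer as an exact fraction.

Velocity is the slope of the x-t graph on 4–7 s: (6 − -4)/(7 − 4) = 10/3 m/s.

10/3 m/s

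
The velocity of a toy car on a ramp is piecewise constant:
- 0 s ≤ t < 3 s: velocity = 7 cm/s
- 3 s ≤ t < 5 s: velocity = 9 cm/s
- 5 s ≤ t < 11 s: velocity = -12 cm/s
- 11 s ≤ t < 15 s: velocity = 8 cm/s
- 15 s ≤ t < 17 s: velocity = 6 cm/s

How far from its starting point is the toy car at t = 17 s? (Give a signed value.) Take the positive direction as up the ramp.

Net displacement equals the area under the velocity-time graph (areas below the axis count negative).
0–3 s: 7 × 3 = 21 cm
3–5 s: 9 × 2 = 18 cm
5–11 s: -12 × 6 = -72 cm
11–15 s: 8 × 4 = 32 cm
15–17 s: 6 × 2 = 12 cm
Net displacement = 11 cm

11 cm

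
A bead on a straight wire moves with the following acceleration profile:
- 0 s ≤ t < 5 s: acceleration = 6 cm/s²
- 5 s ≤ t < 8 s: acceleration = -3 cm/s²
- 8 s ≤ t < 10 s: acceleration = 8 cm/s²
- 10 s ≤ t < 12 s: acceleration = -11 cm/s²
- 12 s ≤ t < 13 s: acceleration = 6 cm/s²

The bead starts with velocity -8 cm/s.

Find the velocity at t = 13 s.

Δv equals the area under the a-t graph; then v = v₀ + Δv.
0–5 s: 6 × 5 = 30 cm/s
5–8 s: -3 × 3 = -9 cm/s
8–10 s: 8 × 2 = 16 cm/s
10–12 s: -11 × 2 = -22 cm/s
12–13 s: 6 × 1 = 6 cm/s
Δv = 21 cm/s, so v(13) = -8 + (21) = 13 cm/s.

13 cm/s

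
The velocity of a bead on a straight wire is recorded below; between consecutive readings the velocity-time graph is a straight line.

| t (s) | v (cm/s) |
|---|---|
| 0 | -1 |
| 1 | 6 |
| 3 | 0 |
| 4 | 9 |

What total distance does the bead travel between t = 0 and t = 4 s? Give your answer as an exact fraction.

Distance (not displacement) is the total path length: add the absolute areas under v-t.
0–1 s: v = 0 at t = 1/7 s; triangle areas 1/14 + 18/7 = 37/14 cm
1–3 s: |½(6 + 0)(2)| = 6 cm
3–4 s: |½(0 + 9)(1)| = 4.5 cm
Total distance = 92/7 cm

92/7 cm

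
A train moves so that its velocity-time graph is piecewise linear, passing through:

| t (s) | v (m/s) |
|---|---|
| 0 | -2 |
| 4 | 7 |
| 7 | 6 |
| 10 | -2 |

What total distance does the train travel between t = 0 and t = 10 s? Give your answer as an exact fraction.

349/9 m

Distance (not displacement) is the total path length: add the absolute areas under v-t.
0–4 s: v = 0 at t = 8/9 s; triangle areas 8/9 + 98/9 = 106/9 m
4–7 s: |½(7 + 6)(3)| = 19.5 m
7–10 s: v = 0 at t = 9.25 s; triangle areas 6.75 + 0.75 = 7.5 m
Total distance = 349/9 m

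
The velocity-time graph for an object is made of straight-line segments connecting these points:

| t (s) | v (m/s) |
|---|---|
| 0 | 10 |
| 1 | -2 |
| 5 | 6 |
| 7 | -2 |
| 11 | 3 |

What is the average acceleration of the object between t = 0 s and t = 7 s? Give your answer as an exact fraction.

-12/7 m/s²

Average acceleration = Δv/Δt = (-2 − 10)/(7 − 0) = -12/7 m/s².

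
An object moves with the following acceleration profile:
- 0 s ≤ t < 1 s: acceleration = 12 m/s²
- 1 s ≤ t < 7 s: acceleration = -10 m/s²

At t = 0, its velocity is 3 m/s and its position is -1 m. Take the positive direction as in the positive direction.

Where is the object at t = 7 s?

-82 m

On each constant-a segment, Δv = aΔt and Δx = v₀Δt + ½aΔt²; chain segment to segment.
0–1 s: v starts 3 m/s; Δx = 3·1 + ½·12·1² = 9 m; v ends 15 m/s.
1–7 s: v starts 15 m/s; Δx = 15·6 + ½·-10·6² = -90 m; v ends -45 m/s.
x(7) = -1 + Σ Δx = -82 m.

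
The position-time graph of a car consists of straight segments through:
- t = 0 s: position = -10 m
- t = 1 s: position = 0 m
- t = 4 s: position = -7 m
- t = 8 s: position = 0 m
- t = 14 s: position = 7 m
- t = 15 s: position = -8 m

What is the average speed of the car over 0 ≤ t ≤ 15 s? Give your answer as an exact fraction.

Average speed = (total path length)/(elapsed time); on a piecewise-linear x-t graph the path length is Σ|Δx|.
0–1 s: |Δx| = |0 − -10| = 10 m
1–4 s: |Δx| = |-7 − 0| = 7 m
4–8 s: |Δx| = |0 − -7| = 7 m
8–14 s: |Δx| = |7 − 0| = 7 m
14–15 s: |Δx| = |-8 − 7| = 15 m
Total path = 46 m; average speed = 46/15 = 46/15 m/s.

46/15 m/s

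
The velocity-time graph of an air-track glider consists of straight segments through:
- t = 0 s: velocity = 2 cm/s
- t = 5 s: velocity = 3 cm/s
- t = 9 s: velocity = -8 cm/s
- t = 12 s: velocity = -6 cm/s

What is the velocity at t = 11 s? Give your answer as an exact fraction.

-20/3 cm/s

On 9–12 s the graph is linear from -8 to -6 cm/s: v(11) = -8 + (-6 − -8)·(11 − 9)/(12 − 9) = -20/3 cm/s.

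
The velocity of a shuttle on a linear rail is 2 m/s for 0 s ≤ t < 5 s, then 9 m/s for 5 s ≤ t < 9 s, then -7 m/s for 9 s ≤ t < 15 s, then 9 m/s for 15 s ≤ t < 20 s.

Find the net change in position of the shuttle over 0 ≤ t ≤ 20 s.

Displacement is the signed area under the v-t curve.
0–5 s: 2 × 5 = 10 m
5–9 s: 9 × 4 = 36 m
9–15 s: -7 × 6 = -42 m
15–20 s: 9 × 5 = 45 m
Net displacement = 49 m

49 m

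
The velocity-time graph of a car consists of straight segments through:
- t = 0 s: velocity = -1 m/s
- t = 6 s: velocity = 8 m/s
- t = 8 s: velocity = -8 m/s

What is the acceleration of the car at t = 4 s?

Acceleration is the slope of the v-t graph on 0–6 s: (8 − -1)/(6 − 0) = 1.5 m/s².

1.5 m/s²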